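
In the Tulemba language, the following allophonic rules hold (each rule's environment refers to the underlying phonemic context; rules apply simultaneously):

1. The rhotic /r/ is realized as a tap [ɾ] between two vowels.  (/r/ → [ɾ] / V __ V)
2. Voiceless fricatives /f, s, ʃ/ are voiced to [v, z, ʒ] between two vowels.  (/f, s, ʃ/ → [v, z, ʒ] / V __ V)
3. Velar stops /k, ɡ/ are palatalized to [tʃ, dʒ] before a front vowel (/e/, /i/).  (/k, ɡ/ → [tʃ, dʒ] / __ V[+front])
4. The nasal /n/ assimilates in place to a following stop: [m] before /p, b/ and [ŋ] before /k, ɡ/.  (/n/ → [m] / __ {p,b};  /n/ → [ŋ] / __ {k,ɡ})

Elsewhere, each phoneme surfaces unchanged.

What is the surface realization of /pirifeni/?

[piɾiveni]

/p/ — not in any rule's target class → [p].
/i/ (between /p/ and /r/) is unaffected → [i].
/r/ meets the environment for rule 1 (between two vowels) → [ɾ].
/i/ — not in any rule's target class → [i].
Rule 2 applies to /f/ (between /i/ and /e/: between two vowels) → [v].
/e/ stays [e].
/n/ (between /e/ and /i/) fails the environment for rule 4, so it stays [n].
/i/ (word-final): no rule targets it → [i].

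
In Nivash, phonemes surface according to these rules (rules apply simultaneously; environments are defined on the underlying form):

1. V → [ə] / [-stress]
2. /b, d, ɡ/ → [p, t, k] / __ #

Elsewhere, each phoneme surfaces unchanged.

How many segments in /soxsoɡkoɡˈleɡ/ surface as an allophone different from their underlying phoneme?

Segments that undergo a rule: /o/ → [ə] (rule 1); /o/ → [ə] (rule 1); /o/ → [ə] (rule 1); /ɡ/ → [k] (rule 2).
All other segments surface unchanged.

4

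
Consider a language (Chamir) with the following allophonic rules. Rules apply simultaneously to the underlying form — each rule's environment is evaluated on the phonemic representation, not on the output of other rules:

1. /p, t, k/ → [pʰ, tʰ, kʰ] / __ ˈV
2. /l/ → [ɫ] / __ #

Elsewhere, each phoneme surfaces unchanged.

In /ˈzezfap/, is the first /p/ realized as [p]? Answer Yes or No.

Yes

/p/ (word-final) is in the target of rule 1 but the environment (immediately before a stressed vowel) is not met → [p].
The actual realization is [p], which matches [p].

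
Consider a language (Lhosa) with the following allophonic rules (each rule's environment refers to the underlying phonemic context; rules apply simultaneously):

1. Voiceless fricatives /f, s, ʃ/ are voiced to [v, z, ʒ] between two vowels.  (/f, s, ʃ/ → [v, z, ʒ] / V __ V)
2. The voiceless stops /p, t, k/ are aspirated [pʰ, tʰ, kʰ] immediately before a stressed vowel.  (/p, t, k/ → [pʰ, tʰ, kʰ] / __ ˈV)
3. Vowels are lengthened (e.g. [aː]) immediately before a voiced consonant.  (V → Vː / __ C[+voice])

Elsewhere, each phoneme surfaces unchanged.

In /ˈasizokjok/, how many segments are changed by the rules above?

Segments that undergo a rule: /s/ → [z] (rule 1); /i/ → [iː] (rule 3).
All other segments surface unchanged.

2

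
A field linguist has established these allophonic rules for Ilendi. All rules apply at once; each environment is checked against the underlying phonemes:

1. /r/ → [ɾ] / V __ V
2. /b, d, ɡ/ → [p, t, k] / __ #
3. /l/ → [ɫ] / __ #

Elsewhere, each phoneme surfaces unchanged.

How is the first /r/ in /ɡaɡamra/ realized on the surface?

/r/ (between /m/ and /a/) fails the environment for rule 1, so it stays [r].

[r]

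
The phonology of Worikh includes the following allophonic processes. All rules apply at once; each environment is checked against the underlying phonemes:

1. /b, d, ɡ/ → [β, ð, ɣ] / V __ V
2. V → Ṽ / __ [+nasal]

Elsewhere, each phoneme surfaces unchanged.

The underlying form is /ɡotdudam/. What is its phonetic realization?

[ɡotduðãm]

/ɡ/ — word-initial; rule 1 does not apply here → [ɡ].
/o/ (between /ɡ/ and /t/): rule 2 targets it, but not before a nasal consonant → unchanged [o].
/t/ (between /o/ and /d/) is unaffected → [t].
/d/ (between /t/ and /u/) fails the environment for rule 1, so it stays [d].
/u/ (between /d/ and /d/) fails the environment for rule 2, so it stays [u].
/d/ — between /u/ and /a/, between two vowels — surfaces as [ð] (rule 1).
/a/ (between /d/ and /m/): before a nasal consonant, so rule 2 applies → [ã].
/m/ — not in any rule's target class → [m].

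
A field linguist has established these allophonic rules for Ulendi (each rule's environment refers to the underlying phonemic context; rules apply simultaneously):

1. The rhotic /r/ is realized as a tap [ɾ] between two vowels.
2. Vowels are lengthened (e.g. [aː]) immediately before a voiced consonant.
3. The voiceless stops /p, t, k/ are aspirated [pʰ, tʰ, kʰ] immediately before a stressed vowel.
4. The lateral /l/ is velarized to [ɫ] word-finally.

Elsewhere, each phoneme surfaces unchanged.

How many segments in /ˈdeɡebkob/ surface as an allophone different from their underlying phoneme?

Segments that undergo a rule: /e/ → [eː] (rule 2); /e/ → [eː] (rule 2); /o/ → [oː] (rule 2).
All other segments surface unchanged.

3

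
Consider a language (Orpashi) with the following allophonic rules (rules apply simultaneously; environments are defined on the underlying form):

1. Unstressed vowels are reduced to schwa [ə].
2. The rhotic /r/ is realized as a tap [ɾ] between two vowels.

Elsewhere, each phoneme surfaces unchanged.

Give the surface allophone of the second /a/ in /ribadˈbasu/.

[a]

/a/ (between /b/ and /s/): rule 1 targets it, but not in an unstressed syllable → unchanged [a].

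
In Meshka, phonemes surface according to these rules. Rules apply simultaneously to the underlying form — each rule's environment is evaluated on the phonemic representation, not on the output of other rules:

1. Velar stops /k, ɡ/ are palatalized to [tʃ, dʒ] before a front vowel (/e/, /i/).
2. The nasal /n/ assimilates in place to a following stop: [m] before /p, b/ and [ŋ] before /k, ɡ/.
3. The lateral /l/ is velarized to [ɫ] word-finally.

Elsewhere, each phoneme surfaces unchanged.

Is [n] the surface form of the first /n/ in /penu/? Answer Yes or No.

/n/ (between /e/ and /u/): rule 2 targets it, but not before a labial or velar stop → unchanged [n].
The actual realization is [n], which matches [n].

Yes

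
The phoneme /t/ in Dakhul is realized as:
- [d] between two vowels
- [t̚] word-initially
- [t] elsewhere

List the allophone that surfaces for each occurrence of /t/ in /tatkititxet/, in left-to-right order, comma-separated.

[t̚], [t], [d], [t], [t]

Occurrence 1 (position 1): word-initially → [t̚].
Occurrence 2 (position 3): no conditioning environment matches → elsewhere allophone [t].
Occurrence 3 (position 6): between two vowels → [d].
Occurrence 4 (position 8): no conditioning environment matches → elsewhere allophone [t].
Occurrence 5 (position 11): no conditioning environment matches → elsewhere allophone [t].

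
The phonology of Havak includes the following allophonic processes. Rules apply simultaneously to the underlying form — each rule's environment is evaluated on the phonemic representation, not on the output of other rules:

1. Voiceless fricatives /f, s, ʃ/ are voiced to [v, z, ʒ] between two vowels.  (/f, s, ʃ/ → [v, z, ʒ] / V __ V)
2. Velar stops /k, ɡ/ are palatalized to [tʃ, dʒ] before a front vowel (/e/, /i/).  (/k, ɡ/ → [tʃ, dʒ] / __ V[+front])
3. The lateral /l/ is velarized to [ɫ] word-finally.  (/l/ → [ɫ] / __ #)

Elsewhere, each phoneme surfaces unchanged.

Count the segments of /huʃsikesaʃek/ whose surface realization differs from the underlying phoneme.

Segments that undergo a rule: /k/ → [tʃ] (rule 2); /s/ → [z] (rule 1); /ʃ/ → [ʒ] (rule 1).
All other segments surface unchanged.

3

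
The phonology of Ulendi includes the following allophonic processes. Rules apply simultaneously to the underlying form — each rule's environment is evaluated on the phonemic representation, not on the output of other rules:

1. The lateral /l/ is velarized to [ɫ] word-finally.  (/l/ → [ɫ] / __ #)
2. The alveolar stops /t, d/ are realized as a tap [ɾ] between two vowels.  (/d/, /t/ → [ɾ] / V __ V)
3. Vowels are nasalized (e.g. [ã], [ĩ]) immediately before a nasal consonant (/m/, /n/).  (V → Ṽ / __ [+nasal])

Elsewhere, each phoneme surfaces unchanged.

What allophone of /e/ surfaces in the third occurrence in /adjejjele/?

[e]

/e/ (word-final): rule 3 targets it, but not before a nasal consonant → unchanged [e].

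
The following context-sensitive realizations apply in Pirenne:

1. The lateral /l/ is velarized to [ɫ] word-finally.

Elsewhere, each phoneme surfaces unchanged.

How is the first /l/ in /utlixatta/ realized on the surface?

/l/ — between /t/ and /i/; rule 1 does not apply here → [l].

[l]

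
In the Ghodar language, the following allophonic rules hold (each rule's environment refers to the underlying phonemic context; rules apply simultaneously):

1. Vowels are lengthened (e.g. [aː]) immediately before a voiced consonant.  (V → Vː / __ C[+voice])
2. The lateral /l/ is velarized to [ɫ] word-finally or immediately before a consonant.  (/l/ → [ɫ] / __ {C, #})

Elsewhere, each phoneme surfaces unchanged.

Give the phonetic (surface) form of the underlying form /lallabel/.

[laːɫlaːbeːɫ]

/l/ (word-initial): rule 2 targets it, but not word-finally or immediately before a consonant → unchanged [l].
/a/ (between /l/ and /l/): before a voiced consonant, so rule 1 applies → [aː].
/l/ (between /a/ and /l/) occurs word-finally or immediately before a consonant → [ɫ] by rule 2.
/l/ (between /l/ and /a/) is in the target of rule 2 but the environment (word-finally or immediately before a consonant) is not met → [l].
/a/ meets the environment for rule 1 (before a voiced consonant) → [aː].
/b/ — not in any rule's target class → [b].
/e/ — between /b/ and /l/, before a voiced consonant — surfaces as [eː] (rule 1).
/l/ meets the environment for rule 2 (word-finally or immediately before a consonant) → [ɫ].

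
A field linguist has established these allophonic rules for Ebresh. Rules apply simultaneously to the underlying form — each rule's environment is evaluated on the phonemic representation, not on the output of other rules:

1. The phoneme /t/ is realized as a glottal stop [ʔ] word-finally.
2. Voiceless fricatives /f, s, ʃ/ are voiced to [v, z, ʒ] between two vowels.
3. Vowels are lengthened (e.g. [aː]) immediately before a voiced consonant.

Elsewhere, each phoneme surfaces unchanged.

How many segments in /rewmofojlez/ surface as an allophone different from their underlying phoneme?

4

Segments that undergo a rule: /e/ → [eː] (rule 3); /f/ → [v] (rule 2); /o/ → [oː] (rule 3); /e/ → [eː] (rule 3).
All other segments surface unchanged.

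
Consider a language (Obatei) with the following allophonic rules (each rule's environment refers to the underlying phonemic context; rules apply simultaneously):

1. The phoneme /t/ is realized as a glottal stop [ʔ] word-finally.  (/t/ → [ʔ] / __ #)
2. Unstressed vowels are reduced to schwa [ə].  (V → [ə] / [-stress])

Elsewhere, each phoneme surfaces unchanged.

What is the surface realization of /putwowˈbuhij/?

/p/ (word-initial) is unaffected → [p].
/u/ meets the environment for rule 2 (in an unstressed syllable) → [ə].
/t/ (between /u/ and /w/) is in the target of rule 1 but the environment (word-finally) is not met → [t].
/w/ stays [w].
/o/ — between /w/ and /w/, in an unstressed syllable — surfaces as [ə] (rule 2).
/w/ (between /o/ and /b/): no rule targets it → [w].
/b/ stays [b].
/u/ (between /b/ and /h/) is in the target of rule 2 but the environment (in an unstressed syllable) is not met → [u].
/h/ stays [h].
Rule 2 applies to /i/ (between /h/ and /j/: in an unstressed syllable) → [ə].
/j/ stays [j].

[pətwəwˈbuhəj]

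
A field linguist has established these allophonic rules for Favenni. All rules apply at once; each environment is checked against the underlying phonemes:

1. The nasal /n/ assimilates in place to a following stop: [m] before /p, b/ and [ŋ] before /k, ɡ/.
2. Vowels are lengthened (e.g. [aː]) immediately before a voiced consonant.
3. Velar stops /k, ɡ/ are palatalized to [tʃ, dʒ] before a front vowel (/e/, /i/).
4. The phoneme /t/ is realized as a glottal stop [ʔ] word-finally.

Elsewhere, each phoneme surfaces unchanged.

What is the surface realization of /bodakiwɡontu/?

[boːdatʃiːwɡoːntu]

/b/ — not in any rule's target class → [b].
/o/ — between /b/ and /d/, before a voiced consonant — surfaces as [oː] (rule 2).
/d/ stays [d].
/a/ (between /d/ and /k/): rule 2 targets it, but not before a voiced consonant → unchanged [a].
/k/ (between /a/ and /i/): before a front vowel, so rule 3 applies → [tʃ].
/i/ (between /k/ and /w/) occurs before a voiced consonant → [iː] by rule 2.
/w/ (between /i/ and /ɡ/): no rule targets it → [w].
/ɡ/ — between /w/ and /o/; rule 3 does not apply here → [ɡ].
/o/ (between /ɡ/ and /n/) occurs before a voiced consonant → [oː] by rule 2.
/n/ (between /o/ and /t/) is in the target of rule 1 but the environment (before a labial or velar stop) is not met → [n].
/t/ (between /n/ and /u/) fails the environment for rule 4, so it stays [t].
/u/ (word-final) is in the target of rule 2 but the environment (before a voiced consonant) is not met → [u].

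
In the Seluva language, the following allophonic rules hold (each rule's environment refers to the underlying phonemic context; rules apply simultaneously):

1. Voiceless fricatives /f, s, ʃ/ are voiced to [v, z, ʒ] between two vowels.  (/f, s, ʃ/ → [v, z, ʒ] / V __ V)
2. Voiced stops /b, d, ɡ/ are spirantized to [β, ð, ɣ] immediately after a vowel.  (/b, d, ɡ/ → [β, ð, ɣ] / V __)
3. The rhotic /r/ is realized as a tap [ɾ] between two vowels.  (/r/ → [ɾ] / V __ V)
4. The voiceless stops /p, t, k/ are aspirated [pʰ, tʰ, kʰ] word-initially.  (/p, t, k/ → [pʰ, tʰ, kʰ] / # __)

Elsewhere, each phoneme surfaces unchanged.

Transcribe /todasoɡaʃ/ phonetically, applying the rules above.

[tʰoðazoɣaʃ]

/t/ meets the environment for rule 4 (word-initially) → [tʰ].
Rule 2 applies to /d/ (between /o/ and /a/: immediately after a vowel) → [ð].
/s/ — between /a/ and /o/, between two vowels — surfaces as [z] (rule 1).
/ɡ/ — between /o/ and /a/, immediately after a vowel — surfaces as [ɣ] (rule 2).
/ʃ/ (word-final) fails the environment for rule 1, so it stays [ʃ].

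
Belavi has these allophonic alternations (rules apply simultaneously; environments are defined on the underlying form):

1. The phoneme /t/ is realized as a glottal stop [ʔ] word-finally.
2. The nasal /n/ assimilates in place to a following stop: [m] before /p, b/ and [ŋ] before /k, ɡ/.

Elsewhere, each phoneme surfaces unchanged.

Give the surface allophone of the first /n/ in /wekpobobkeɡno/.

/n/ (between /ɡ/ and /o/): rule 2 targets it, but not before a labial or velar stop → unchanged [n].

[n]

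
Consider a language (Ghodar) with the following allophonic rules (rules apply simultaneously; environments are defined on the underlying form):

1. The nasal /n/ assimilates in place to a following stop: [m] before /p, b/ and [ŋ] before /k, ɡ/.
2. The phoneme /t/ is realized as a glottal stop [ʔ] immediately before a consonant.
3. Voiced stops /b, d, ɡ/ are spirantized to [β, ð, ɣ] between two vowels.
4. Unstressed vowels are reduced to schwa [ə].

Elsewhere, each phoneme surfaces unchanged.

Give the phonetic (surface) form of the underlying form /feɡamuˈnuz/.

/f/ (word-initial) is unaffected → [f].
/e/ meets the environment for rule 4 (in an unstressed syllable) → [ə].
/ɡ/ (between /e/ and /a/): between two vowels, so rule 3 applies → [ɣ].
/a/ (between /ɡ/ and /m/): in an unstressed syllable, so rule 4 applies → [ə].
/m/ (between /a/ and /u/) is unaffected → [m].
Rule 4 applies to /u/ (between /m/ and /n/: in an unstressed syllable) → [ə].
/n/ (between /u/ and /u/): rule 1 targets it, but not before a labial or velar stop → unchanged [n].
/u/ (between /n/ and /z/) is in the target of rule 4 but the environment (in an unstressed syllable) is not met → [u].
/z/ — not in any rule's target class → [z].

[fəɣəməˈnuz]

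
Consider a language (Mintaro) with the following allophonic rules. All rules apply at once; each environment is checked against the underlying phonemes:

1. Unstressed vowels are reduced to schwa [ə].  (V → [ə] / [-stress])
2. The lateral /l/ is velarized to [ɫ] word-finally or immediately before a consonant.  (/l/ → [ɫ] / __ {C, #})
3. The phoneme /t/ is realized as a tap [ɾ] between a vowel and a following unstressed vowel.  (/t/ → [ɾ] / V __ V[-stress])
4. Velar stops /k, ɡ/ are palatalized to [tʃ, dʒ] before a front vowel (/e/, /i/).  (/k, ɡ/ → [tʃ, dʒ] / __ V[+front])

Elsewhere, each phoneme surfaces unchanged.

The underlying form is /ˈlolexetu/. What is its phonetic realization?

/l/ (word-initial) is in the target of rule 2 but the environment (word-finally or immediately before a consonant) is not met → [l].
/o/ — between /l/ and /l/; rule 1 does not apply here → [o].
/l/ (between /o/ and /e/) is in the target of rule 2 but the environment (word-finally or immediately before a consonant) is not met → [l].
/e/ — between /l/ and /x/, in an unstressed syllable — surfaces as [ə] (rule 1).
/x/ — not in any rule's target class → [x].
/e/ meets the environment for rule 1 (in an unstressed syllable) → [ə].
/t/ — between /e/ and /u/, between a vowel and a following unstressed vowel — surfaces as [ɾ] (rule 3).
/u/ (word-final): in an unstressed syllable, so rule 1 applies → [ə].

[ˈloləxəɾə]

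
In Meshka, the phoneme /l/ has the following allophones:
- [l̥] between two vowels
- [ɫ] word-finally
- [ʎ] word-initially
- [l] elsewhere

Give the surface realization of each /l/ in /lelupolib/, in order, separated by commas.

[ʎ], [l̥], [l̥]

Occurrence 1 (position 1): word-initially → [ʎ].
Occurrence 2 (position 3): between two vowels → [l̥].
Occurrence 3 (position 7): between two vowels → [l̥].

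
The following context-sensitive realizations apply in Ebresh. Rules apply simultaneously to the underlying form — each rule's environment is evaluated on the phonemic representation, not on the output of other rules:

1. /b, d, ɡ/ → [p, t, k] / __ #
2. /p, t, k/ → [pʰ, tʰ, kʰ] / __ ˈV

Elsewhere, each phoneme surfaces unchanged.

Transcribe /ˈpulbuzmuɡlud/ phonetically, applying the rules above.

/p/ meets the environment for rule 2 (immediately before a stressed vowel) → [pʰ].
/u/ — not in any rule's target class → [u].
/l/ (between /u/ and /b/) is unaffected → [l].
/b/ (between /l/ and /u/): rule 1 targets it, but not word-finally → unchanged [b].
/u/ stays [u].
/z/ (between /u/ and /m/) is unaffected → [z].
/m/ (between /z/ and /u/) is unaffected → [m].
/u/ (between /m/ and /ɡ/) is unaffected → [u].
/ɡ/ (between /u/ and /l/): rule 1 targets it, but not word-finally → unchanged [ɡ].
/l/ (between /ɡ/ and /u/) is unaffected → [l].
/u/ (between /l/ and /d/): no rule targets it → [u].
/d/ (word-final): word-finally, so rule 1 applies → [t].

[ˈpʰulbuzmuɡlut]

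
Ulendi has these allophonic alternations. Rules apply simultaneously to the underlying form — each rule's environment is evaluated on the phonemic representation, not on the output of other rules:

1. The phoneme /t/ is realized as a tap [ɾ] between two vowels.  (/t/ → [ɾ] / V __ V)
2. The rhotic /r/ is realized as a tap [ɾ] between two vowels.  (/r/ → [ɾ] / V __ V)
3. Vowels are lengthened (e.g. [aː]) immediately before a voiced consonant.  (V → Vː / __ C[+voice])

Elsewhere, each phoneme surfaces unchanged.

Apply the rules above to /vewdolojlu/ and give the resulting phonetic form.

[veːwdoːloːjlu]

/e/ (between /v/ and /w/): before a voiced consonant, so rule 3 applies → [eː].
/o/ (between /d/ and /l/) occurs before a voiced consonant → [oː] by rule 3.
/o/ meets the environment for rule 3 (before a voiced consonant) → [oː].
/u/ (word-final) fails the environment for rule 3, so it stays [u].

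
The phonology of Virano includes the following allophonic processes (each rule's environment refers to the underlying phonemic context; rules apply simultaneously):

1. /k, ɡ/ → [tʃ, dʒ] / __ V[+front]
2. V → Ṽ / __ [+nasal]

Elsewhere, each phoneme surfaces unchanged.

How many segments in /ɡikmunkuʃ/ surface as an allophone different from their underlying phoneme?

Segments that undergo a rule: /ɡ/ → [dʒ] (rule 1); /u/ → [ũ] (rule 2).
All other segments surface unchanged.

2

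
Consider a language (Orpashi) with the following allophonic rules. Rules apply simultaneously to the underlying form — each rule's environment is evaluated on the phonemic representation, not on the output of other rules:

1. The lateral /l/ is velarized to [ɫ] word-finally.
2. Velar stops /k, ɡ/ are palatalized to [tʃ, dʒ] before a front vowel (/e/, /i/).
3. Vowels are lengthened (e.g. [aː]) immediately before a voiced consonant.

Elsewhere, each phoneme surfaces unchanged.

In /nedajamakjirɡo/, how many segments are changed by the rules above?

Segments that undergo a rule: /e/ → [eː] (rule 3); /a/ → [aː] (rule 3); /a/ → [aː] (rule 3); /i/ → [iː] (rule 3).
All other segments surface unchanged.

4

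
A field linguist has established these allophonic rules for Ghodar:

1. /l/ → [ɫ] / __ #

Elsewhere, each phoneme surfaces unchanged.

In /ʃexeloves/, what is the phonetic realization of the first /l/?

[l]

/l/ (between /e/ and /o/) is in the target of rule 1 but the environment (word-finally) is not met → [l].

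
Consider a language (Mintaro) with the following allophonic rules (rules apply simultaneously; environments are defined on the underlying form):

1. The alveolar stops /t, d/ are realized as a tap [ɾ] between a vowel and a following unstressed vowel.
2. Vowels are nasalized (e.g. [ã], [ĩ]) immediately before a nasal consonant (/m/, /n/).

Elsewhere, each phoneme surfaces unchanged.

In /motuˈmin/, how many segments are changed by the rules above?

Segments that undergo a rule: /t/ → [ɾ] (rule 1); /u/ → [ũ] (rule 2); /i/ → [ĩ] (rule 2).
All other segments surface unchanged.

3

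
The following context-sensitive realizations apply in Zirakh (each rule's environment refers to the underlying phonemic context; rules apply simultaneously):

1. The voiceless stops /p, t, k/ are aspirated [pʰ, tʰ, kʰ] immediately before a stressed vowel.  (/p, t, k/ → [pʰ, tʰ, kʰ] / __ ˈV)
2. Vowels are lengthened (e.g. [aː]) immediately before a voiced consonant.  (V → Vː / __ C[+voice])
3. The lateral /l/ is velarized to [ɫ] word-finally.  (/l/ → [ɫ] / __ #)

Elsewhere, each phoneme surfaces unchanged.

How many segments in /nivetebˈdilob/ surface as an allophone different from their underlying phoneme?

Segments that undergo a rule: /i/ → [iː] (rule 2); /e/ → [eː] (rule 2); /i/ → [iː] (rule 2); /o/ → [oː] (rule 2).
All other segments surface unchanged.

4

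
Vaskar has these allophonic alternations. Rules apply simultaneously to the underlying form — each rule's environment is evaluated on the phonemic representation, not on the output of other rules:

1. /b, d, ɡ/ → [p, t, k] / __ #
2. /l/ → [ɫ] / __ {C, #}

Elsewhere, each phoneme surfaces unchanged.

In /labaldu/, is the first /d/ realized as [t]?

No

/d/ — between /l/ and /u/; rule 1 does not apply here → [d].
The actual realization is [d], not [t].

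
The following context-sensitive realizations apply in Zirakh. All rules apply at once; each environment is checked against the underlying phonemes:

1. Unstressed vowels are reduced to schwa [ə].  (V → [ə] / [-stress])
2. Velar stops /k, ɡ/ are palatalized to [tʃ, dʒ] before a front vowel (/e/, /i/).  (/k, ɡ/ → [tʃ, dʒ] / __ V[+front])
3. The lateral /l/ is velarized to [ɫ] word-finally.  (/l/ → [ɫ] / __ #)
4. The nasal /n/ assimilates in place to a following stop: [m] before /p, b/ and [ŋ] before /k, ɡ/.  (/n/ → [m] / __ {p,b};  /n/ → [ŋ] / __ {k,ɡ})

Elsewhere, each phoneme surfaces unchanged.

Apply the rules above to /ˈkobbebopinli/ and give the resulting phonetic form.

/k/ (word-initial) fails the environment for rule 2, so it stays [k].
/o/ — between /k/ and /b/; rule 1 does not apply here → [o].
/e/ (between /b/ and /b/) occurs in an unstressed syllable → [ə] by rule 1.
/o/ — between /b/ and /p/, in an unstressed syllable — surfaces as [ə] (rule 1).
/i/ meets the environment for rule 1 (in an unstressed syllable) → [ə].
/n/ (between /i/ and /l/) is in the target of rule 4 but the environment (before a labial or velar stop) is not met → [n].
/l/ (between /n/ and /i/): rule 3 targets it, but not word-finally → unchanged [l].
/i/ (word-final): in an unstressed syllable, so rule 1 applies → [ə].

[ˈkobbəbəpənlə]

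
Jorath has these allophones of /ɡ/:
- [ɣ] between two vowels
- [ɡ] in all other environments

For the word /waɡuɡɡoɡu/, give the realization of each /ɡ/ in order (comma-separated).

Occurrence 1 (position 3): between two vowels → [ɣ].
Occurrence 2 (position 5): no conditioning environment matches → elsewhere allophone [ɡ].
Occurrence 3 (position 6): no conditioning environment matches → elsewhere allophone [ɡ].
Occurrence 4 (position 8): between two vowels → [ɣ].

[ɣ], [ɡ], [ɡ], [ɣ]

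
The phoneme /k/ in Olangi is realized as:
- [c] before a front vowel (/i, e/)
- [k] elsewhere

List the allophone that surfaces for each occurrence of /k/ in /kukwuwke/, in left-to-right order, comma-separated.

[k], [k], [c]

Occurrence 1 (position 1): no conditioning environment matches → elsewhere allophone [k].
Occurrence 2 (position 3): no conditioning environment matches → elsewhere allophone [k].
Occurrence 3 (position 7): before a front vowel → [c].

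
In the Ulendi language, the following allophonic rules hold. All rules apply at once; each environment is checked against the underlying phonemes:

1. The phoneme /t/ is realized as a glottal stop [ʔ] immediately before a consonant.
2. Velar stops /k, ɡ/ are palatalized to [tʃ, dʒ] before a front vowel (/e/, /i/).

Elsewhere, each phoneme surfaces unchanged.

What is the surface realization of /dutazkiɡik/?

[dutaztʃidʒik]

/d/ (word-initial): no rule targets it → [d].
/u/ (between /d/ and /t/): no rule targets it → [u].
/t/ — between /u/ and /a/; rule 1 does not apply here → [t].
/a/ stays [a].
/z/ (between /a/ and /k/): no rule targets it → [z].
/k/ (between /z/ and /i/) occurs before a front vowel → [tʃ] by rule 2.
/i/ (between /k/ and /ɡ/) is unaffected → [i].
/ɡ/ — between /i/ and /i/, before a front vowel — surfaces as [dʒ] (rule 2).
/i/ (between /ɡ/ and /k/) is unaffected → [i].
/k/ — word-final; rule 2 does not apply here → [k].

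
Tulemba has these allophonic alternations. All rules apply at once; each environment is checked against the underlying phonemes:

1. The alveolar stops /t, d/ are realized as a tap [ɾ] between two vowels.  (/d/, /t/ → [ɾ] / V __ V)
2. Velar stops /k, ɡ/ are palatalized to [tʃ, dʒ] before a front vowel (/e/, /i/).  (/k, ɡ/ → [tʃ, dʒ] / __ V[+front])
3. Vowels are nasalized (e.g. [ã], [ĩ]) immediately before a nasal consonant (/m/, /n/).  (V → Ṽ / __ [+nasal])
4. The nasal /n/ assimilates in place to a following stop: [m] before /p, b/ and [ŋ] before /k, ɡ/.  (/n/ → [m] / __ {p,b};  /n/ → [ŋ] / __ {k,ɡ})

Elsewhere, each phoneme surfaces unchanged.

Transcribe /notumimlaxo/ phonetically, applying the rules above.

/n/ (word-initial): rule 4 targets it, but not before a labial or velar stop → unchanged [n].
/o/ — between /n/ and /t/; rule 3 does not apply here → [o].
Rule 1 applies to /t/ (between /o/ and /u/: between two vowels) → [ɾ].
/u/ (between /t/ and /m/): before a nasal consonant, so rule 3 applies → [ũ].
/m/ (between /u/ and /i/): no rule targets it → [m].
/i/ meets the environment for rule 3 (before a nasal consonant) → [ĩ].
/m/ stays [m].
/l/ — not in any rule's target class → [l].
/a/ (between /l/ and /x/) fails the environment for rule 3, so it stays [a].
/x/ (between /a/ and /o/) is unaffected → [x].
/o/ — word-final; rule 3 does not apply here → [o].

[noɾũmĩmlaxo]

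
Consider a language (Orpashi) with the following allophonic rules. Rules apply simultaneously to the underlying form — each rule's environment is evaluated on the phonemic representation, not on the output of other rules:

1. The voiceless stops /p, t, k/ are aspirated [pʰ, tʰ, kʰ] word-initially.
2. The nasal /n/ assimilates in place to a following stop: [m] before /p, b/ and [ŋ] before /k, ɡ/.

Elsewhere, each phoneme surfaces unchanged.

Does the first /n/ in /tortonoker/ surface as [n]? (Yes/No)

Yes

/n/ — between /o/ and /o/; rule 2 does not apply here → [n].
The actual realization is [n], which matches [n].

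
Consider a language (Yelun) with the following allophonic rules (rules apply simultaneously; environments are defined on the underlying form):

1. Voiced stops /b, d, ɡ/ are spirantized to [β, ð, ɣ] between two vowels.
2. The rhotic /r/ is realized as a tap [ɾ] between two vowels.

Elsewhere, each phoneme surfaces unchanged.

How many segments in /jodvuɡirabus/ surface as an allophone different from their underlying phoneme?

3

Segments that undergo a rule: /ɡ/ → [ɣ] (rule 1); /r/ → [ɾ] (rule 2); /b/ → [β] (rule 1).
All other segments surface unchanged.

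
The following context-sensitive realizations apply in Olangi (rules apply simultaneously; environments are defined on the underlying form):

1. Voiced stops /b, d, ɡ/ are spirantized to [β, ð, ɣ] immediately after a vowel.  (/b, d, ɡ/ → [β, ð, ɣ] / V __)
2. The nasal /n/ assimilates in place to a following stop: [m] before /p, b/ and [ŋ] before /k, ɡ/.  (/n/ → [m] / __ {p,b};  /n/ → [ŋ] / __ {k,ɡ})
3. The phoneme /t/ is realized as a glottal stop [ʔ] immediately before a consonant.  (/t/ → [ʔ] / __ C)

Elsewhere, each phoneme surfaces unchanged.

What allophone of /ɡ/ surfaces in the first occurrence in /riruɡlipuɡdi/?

[ɣ]

/ɡ/ — between /u/ and /l/, immediately after a vowel — surfaces as [ɣ] (rule 1).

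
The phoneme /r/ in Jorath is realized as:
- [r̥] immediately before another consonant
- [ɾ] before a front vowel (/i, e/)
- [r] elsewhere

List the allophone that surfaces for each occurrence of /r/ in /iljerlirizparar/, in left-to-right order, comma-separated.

[r̥], [ɾ], [r], [r]

Occurrence 1 (position 5): immediately before another consonant → [r̥].
Occurrence 2 (position 8): before a front vowel (/i, e/) → [ɾ].
Occurrence 3 (position 13): no conditioning environment matches → elsewhere allophone [r].
Occurrence 4 (position 15): no conditioning environment matches → elsewhere allophone [r].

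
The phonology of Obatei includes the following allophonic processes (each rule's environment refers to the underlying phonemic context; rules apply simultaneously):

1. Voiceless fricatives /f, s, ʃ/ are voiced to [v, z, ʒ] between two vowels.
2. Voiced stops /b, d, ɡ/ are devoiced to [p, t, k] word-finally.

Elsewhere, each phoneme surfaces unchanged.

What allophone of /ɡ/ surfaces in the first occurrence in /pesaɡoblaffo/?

[ɡ]

/ɡ/ (between /a/ and /o/): rule 2 targets it, but not word-finally → unchanged [ɡ].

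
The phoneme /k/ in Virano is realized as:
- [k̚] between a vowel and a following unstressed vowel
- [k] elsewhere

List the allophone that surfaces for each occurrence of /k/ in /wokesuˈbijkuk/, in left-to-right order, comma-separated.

Occurrence 1 (position 3): between a vowel and a following unstressed vowel → [k̚].
Occurrence 2 (position 10): no conditioning environment matches → elsewhere allophone [k].
Occurrence 3 (position 12): no conditioning environment matches → elsewhere allophone [k].

[k̚], [k], [k]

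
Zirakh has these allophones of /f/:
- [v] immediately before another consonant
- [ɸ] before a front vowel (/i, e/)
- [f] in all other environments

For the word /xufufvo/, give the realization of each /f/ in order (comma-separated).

[f], [v]

Occurrence 1 (position 3): no conditioning environment matches → elsewhere allophone [f].
Occurrence 2 (position 5): immediately before another consonant → [v].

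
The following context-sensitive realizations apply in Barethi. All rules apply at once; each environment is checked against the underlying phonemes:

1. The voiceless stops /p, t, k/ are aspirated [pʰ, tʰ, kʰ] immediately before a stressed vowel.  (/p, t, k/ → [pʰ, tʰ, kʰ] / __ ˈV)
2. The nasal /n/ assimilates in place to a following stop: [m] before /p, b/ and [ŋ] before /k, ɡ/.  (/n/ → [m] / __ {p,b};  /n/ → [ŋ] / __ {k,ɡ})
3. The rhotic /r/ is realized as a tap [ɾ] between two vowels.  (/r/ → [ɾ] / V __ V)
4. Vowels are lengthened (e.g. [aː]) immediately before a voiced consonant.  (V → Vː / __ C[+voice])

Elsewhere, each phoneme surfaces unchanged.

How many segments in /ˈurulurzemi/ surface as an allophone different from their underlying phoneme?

Segments that undergo a rule: /u/ → [uː] (rule 4); /r/ → [ɾ] (rule 3); /u/ → [uː] (rule 4); /u/ → [uː] (rule 4); /e/ → [eː] (rule 4).
All other segments surface unchanged.

5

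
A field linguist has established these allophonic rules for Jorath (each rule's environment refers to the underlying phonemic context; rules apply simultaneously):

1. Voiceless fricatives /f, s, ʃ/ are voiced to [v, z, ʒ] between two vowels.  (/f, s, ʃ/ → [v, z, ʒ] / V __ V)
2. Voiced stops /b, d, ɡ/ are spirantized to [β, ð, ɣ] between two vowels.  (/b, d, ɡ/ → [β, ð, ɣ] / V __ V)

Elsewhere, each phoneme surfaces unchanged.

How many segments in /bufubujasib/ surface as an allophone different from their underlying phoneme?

Segments that undergo a rule: /f/ → [v] (rule 1); /b/ → [β] (rule 2); /s/ → [z] (rule 1).
All other segments surface unchanged.

3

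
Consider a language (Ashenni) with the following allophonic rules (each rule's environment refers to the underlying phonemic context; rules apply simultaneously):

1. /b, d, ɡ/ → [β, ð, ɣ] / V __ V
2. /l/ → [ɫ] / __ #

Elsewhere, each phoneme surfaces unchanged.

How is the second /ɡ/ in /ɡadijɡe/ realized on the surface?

[ɡ]

/ɡ/ — between /j/ and /e/; rule 1 does not apply here → [ɡ].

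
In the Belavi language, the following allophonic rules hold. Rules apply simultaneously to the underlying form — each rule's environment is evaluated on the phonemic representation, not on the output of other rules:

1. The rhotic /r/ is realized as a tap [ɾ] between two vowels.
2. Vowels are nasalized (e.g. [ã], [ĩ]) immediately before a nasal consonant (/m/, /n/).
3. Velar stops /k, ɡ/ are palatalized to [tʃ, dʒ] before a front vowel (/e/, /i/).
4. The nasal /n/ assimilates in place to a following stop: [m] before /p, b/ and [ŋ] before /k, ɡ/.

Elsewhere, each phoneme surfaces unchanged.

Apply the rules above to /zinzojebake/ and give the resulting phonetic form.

Rule 2 applies to /i/ (between /z/ and /n/: before a nasal consonant) → [ĩ].
/n/ (between /i/ and /z/) fails the environment for rule 4, so it stays [n].
/o/ (between /z/ and /j/) is in the target of rule 2 but the environment (before a nasal consonant) is not met → [o].
/e/ (between /j/ and /b/) is in the target of rule 2 but the environment (before a nasal consonant) is not met → [e].
/a/ (between /b/ and /k/) is in the target of rule 2 but the environment (before a nasal consonant) is not met → [a].
/k/ (between /a/ and /e/) occurs before a front vowel → [tʃ] by rule 3.
/e/ (word-final) is in the target of rule 2 but the environment (before a nasal consonant) is not met → [e].

[zĩnzojebatʃe]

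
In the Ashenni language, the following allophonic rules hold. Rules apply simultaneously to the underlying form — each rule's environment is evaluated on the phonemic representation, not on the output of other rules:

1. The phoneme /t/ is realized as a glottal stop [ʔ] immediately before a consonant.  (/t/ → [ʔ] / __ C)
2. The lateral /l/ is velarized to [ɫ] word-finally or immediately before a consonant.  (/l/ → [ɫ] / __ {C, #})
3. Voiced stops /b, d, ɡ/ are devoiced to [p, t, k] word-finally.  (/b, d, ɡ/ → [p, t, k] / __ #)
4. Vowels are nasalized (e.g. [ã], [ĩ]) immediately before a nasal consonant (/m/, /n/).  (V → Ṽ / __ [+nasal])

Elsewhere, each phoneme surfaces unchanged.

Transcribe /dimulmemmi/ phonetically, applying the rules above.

[dĩmuɫmẽmmi]

/d/ (word-initial) is in the target of rule 3 but the environment (word-finally) is not met → [d].
/i/ (between /d/ and /m/): before a nasal consonant, so rule 4 applies → [ĩ].
/m/ (between /i/ and /u/): no rule targets it → [m].
/u/ — between /m/ and /l/; rule 4 does not apply here → [u].
/l/ (between /u/ and /m/) occurs word-finally or immediately before a consonant → [ɫ] by rule 2.
/m/ (between /l/ and /e/) is unaffected → [m].
/e/ (between /m/ and /m/) occurs before a nasal consonant → [ẽ] by rule 4.
/m/ — not in any rule's target class → [m].
/m/ stays [m].
/i/ (word-final): rule 4 targets it, but not before a nasal consonant → unchanged [i].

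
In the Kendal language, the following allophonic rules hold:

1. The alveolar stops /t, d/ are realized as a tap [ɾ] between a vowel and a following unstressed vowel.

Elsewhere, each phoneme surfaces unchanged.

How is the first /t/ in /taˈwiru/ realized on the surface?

/t/ (word-initial) is in the target of rule 1 but the environment (between a vowel and a following unstressed vowel) is not met → [t].

[t]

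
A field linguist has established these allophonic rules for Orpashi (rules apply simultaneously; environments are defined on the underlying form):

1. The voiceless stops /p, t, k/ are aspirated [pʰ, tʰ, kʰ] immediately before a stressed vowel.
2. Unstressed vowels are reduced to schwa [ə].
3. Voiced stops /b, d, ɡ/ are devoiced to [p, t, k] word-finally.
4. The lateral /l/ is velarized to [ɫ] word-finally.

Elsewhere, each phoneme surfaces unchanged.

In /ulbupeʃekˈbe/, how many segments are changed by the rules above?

4

Segments that undergo a rule: /u/ → [ə] (rule 2); /u/ → [ə] (rule 2); /e/ → [ə] (rule 2); /e/ → [ə] (rule 2).
All other segments surface unchanged.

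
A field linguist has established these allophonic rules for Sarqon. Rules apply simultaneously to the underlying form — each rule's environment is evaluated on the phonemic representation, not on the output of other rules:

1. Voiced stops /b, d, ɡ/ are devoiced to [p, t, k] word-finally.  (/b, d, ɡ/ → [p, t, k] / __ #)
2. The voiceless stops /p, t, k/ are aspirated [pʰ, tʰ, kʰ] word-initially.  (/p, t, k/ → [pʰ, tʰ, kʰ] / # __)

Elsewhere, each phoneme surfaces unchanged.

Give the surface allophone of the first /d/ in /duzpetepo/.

/d/ (word-initial): rule 1 targets it, but not word-finally → unchanged [d].

[d]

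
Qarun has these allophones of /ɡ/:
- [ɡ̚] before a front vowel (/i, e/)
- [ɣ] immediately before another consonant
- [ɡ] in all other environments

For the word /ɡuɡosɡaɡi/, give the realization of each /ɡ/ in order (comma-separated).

Occurrence 1 (position 1): no conditioning environment matches → elsewhere allophone [ɡ].
Occurrence 2 (position 3): no conditioning environment matches → elsewhere allophone [ɡ].
Occurrence 3 (position 6): no conditioning environment matches → elsewhere allophone [ɡ].
Occurrence 4 (position 8): before a front vowel (/i, e/) → [ɡ̚].

[ɡ], [ɡ], [ɡ], [ɡ̚]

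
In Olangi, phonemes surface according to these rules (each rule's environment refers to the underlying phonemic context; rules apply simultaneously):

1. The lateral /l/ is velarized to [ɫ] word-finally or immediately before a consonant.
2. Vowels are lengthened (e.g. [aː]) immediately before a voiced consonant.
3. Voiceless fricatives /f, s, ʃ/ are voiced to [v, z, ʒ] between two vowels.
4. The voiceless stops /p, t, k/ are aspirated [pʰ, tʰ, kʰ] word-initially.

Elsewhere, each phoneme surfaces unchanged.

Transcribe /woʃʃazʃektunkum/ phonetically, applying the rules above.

/o/ (between /w/ and /ʃ/): rule 2 targets it, but not before a voiced consonant → unchanged [o].
/ʃ/ (between /o/ and /ʃ/): rule 3 targets it, but not between two vowels → unchanged [ʃ].
/ʃ/ (between /ʃ/ and /a/) fails the environment for rule 3, so it stays [ʃ].
/a/ (between /ʃ/ and /z/): before a voiced consonant, so rule 2 applies → [aː].
/ʃ/ — between /z/ and /e/; rule 3 does not apply here → [ʃ].
/e/ (between /ʃ/ and /k/): rule 2 targets it, but not before a voiced consonant → unchanged [e].
/k/ (between /e/ and /t/) is in the target of rule 4 but the environment (word-initially) is not met → [k].
/t/ (between /k/ and /u/): rule 4 targets it, but not word-initially → unchanged [t].
/u/ (between /t/ and /n/): before a voiced consonant, so rule 2 applies → [uː].
/k/ (between /n/ and /u/): rule 4 targets it, but not word-initially → unchanged [k].
/u/ — between /k/ and /m/, before a voiced consonant — surfaces as [uː] (rule 2).

[woʃʃaːzʃektuːnkuːm]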